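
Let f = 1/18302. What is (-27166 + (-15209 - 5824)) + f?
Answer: -882138097/18302 ≈ -48199.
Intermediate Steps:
f = 1/18302 ≈ 5.4639e-5
(-27166 + (-15209 - 5824)) + f = (-27166 + (-15209 - 5824)) + 1/18302 = (-27166 - 21033) + 1/18302 = -48199 + 1/18302 = -882138097/18302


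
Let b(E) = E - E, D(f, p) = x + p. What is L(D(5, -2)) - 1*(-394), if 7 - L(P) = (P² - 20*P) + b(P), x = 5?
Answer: 452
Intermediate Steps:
D(f, p) = 5 + p
b(E) = 0
L(P) = 7 - P² + 20*P (L(P) = 7 - ((P² - 20*P) + 0) = 7 - (P² - 20*P) = 7 + (-P² + 20*P) = 7 - P² + 20*P)
L(D(5, -2)) - 1*(-394) = (7 - (5 - 2)² + 20*(5 - 2)) - 1*(-394) = (7 - 1*3² + 20*3) + 394 = (7 - 1*9 + 60) + 394 = (7 - 9 + 60) + 394 = 58 + 394 = 452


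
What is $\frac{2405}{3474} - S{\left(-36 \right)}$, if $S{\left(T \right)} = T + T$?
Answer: $\frac{252533}{3474} \approx 72.692$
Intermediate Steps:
$S{\left(T \right)} = 2 T$
$\frac{2405}{3474} - S{\left(-36 \right)} = \frac{2405}{3474} - 2 \left(-36\right) = 2405 \cdot \frac{1}{3474} - -72 = \frac{2405}{3474} + 72 = \frac{252533}{3474}$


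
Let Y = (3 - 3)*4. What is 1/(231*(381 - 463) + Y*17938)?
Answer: -1/18942 ≈ -5.2793e-5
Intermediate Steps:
Y = 0 (Y = 0*4 = 0)
1/(231*(381 - 463) + Y*17938) = 1/(231*(381 - 463) + 0*17938) = 1/(231*(-82) + 0) = 1/(-18942 + 0) = 1/(-18942) = -1/18942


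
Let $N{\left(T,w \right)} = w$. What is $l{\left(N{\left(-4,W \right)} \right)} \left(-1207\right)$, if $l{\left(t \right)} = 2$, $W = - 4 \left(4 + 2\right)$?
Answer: $-2414$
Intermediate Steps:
$W = -24$ ($W = \left(-4\right) 6 = -24$)
$l{\left(N{\left(-4,W \right)} \right)} \left(-1207\right) = 2 \left(-1207\right) = -2414$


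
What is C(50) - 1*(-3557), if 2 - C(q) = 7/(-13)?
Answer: 46274/13 ≈ 3559.5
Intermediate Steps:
C(q) = 33/13 (C(q) = 2 - 7/(-13) = 2 - 7*(-1)/13 = 2 - 1*(-7/13) = 2 + 7/13 = 33/13)
C(50) - 1*(-3557) = 33/13 - 1*(-3557) = 33/13 + 3557 = 46274/13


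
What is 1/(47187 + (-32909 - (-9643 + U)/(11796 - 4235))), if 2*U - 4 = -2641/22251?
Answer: 336479622/4804685089339 ≈ 7.0032e-5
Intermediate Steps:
U = 86363/44502 (U = 2 + (-2641/22251)/2 = 2 + (-2641*1/22251)/2 = 2 + (1/2)*(-2641/22251) = 2 - 2641/44502 = 86363/44502 ≈ 1.9407)
1/(47187 + (-32909 - (-9643 + U)/(11796 - 4235))) = 1/(47187 + (-32909 - (-9643 + 86363/44502)/(11796 - 4235))) = 1/(47187 + (-32909 - (-429046423)/(44502*7561))) = 1/(47187 + (-32909 - 1*(-429046423/336479622))) = 1/(47187 + (-32909 + 429046423/336479622)) = 1/(47187 - 11072778833975/336479622) = 1/(4804685089339/336479622) = 336479622/4804685089339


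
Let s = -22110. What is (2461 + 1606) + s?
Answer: -18043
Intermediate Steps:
(2461 + 1606) + s = (2461 + 1606) - 22110 = 4067 - 22110 = -18043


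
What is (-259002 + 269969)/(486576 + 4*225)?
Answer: 997/44316 ≈ 0.022498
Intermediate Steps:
(-259002 + 269969)/(486576 + 4*225) = 10967/(486576 + 900) = 10967/487476 = 10967*(1/487476) = 997/44316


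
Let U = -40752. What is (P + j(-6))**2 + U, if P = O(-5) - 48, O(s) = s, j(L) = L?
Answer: -37271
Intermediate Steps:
P = -53 (P = -5 - 48 = -53)
(P + j(-6))**2 + U = (-53 - 6)**2 - 40752 = (-59)**2 - 40752 = 3481 - 40752 = -37271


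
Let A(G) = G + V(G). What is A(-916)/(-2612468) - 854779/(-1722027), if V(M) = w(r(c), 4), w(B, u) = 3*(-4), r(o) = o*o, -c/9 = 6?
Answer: 558670206407/1124685108159 ≈ 0.49673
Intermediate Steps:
c = -54 (c = -9*6 = -54)
r(o) = o**2
w(B, u) = -12
V(M) = -12
A(G) = -12 + G (A(G) = G - 12 = -12 + G)
A(-916)/(-2612468) - 854779/(-1722027) = (-12 - 916)/(-2612468) - 854779/(-1722027) = -928*(-1/2612468) - 854779*(-1/1722027) = 232/653117 + 854779/1722027 = 558670206407/1124685108159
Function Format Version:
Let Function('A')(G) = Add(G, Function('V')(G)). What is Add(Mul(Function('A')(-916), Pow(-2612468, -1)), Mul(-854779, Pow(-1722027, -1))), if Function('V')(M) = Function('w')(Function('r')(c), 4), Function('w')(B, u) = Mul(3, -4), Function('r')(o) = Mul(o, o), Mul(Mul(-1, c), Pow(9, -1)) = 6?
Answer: Rational(558670206407, 1124685108159) ≈ 0.49673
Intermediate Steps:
c = -54 (c = Mul(-9, 6) = -54)
Function('r')(o) = Pow(o, 2)
Function('w')(B, u) = -12
Function('V')(M) = -12
Function('A')(G) = Add(-12, G) (Function('A')(G) = Add(G, -12) = Add(-12, G))
Add(Mul(Function('A')(-916), Pow(-2612468, -1)), Mul(-854779, Pow(-1722027, -1))) = Add(Mul(Add(-12, -916), Pow(-2612468, -1)), Mul(-854779, Pow(-1722027, -1))) = Add(Mul(-928, Rational(-1, 2612468)), Mul(-854779, Rational(-1, 1722027))) = Add(Rational(232, 653117), Rational(854779, 1722027)) = Rational(558670206407, 1124685108159)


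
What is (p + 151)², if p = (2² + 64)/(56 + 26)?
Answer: 38750625/1681 ≈ 23052.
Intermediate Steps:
p = 34/41 (p = (4 + 64)/82 = 68*(1/82) = 34/41 ≈ 0.82927)
(p + 151)² = (34/41 + 151)² = (6225/41)² = 38750625/1681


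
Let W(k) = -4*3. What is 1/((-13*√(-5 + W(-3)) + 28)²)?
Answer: I/(-2089*I + 728*√17) ≈ -0.0001562 + 0.00022444*I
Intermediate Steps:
W(k) = -12
1/((-13*√(-5 + W(-3)) + 28)²) = 1/((-13*√(-5 - 12) + 28)²) = 1/((-13*I*√17 + 28)²) = 1/((28 - 13*I*√17)²) = (28 - 13*I*√17)⁻²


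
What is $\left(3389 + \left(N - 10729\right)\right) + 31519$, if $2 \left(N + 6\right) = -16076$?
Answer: $16135$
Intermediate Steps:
$N = -8044$ ($N = -6 + \frac{1}{2} \left(-16076\right) = -6 - 8038 = -8044$)
$\left(3389 + \left(N - 10729\right)\right) + 31519 = \left(3389 - 18773\right) + 31519 = -15384 + 31519 = 16135$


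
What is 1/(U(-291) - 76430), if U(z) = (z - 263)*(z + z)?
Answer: 1/245998 ≈ 4.0651e-6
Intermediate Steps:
U(z) = 2*z*(-263 + z) (U(z) = (-263 + z)*(2*z) = 2*z*(-263 + z))
1/(U(-291) - 76430) = 1/(2*(-291)*(-263 - 291) - 76430) = 1/(2*(-291)*(-554) - 76430) = 1/(322428 - 76430) = 1/245998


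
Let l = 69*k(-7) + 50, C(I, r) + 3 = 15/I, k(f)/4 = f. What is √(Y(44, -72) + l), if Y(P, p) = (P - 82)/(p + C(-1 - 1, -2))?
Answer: I*√51224910/165 ≈ 43.377*I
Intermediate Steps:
k(f) = 4*f
C(I, r) = -3 + 15/I
Y(P, p) = (-82 + P)/(-21/2 + p) (Y(P, p) = (P - 82)/(p + (-3 + 15/(-1 - 1))) = (-82 + P)/(p + (-3 + 15/(-2))) = (-82 + P)/(p + (-3 + 15*(-½))) = (-82 + P)/(p + (-3 - 15/2)) = (-82 + P)/(p - 21/2) = (-82 + P)/(-21/2 + p))
l = -1882 (l = 69*(4*(-7)) + 50 = 69*(-28) + 50 = -1932 + 50 = -1882)
√(Y(44, -72) + l) = √(2*(-82 + 44)/(-21 + 2*(-72)) - 1882) = √(2*(-38)/(-21 - 144) - 1882) = √(2*(-38)/(-165) - 1882) = √(2*(-1/165)*(-38) - 1882) = √(76/165 - 1882) = √(-310454/165) = I*√51224910/165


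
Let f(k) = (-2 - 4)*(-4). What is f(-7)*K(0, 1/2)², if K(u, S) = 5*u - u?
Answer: 0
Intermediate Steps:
K(u, S) = 4*u
f(k) = 24 (f(k) = -6*(-4) = 24)
f(-7)*K(0, 1/2)² = 24*(4*0)² = 24*0² = 24*0 = 0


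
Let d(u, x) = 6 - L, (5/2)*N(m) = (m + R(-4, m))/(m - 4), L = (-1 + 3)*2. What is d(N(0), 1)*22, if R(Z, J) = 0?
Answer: 44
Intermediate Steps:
L = 4 (L = 2*2 = 4)
N(m) = 2*m/(5*(-4 + m)) (N(m) = 2*((m + 0)/(m - 4))/5 = 2*(m/(-4 + m))/5 = 2*m/(5*(-4 + m)))
d(u, x) = 2 (d(u, x) = 6 - 1*4 = 6 - 4 = 2)
d(N(0), 1)*22 = 2*22 = 44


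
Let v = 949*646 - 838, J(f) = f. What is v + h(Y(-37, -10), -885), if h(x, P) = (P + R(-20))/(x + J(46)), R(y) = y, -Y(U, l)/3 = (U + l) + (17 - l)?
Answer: 64893991/106 ≈ 6.1221e+5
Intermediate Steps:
Y(U, l) = -51 - 3*U (Y(U, l) = -3*((U + l) + (17 - l)) = -3*(17 + U) = -51 - 3*U)
h(x, P) = (-20 + P)/(46 + x) (h(x, P) = (P - 20)/(x + 46) = (-20 + P)/(46 + x))
v = 612216 (v = 613054 - 838 = 612216)
v + h(Y(-37, -10), -885) = 612216 + (-20 - 885)/(46 + (-51 - 3*(-37))) = 612216 - 905/(46 + (-51 + 111)) = 612216 - 905/(46 + 60) = 612216 - 905/106 = 64893991/106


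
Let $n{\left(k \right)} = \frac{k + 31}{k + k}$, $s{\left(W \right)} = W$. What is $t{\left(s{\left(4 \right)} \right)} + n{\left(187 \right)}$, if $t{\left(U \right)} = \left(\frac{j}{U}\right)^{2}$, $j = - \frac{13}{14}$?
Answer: $\frac{373427}{586432} \approx 0.63678$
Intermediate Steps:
$j = - \frac{13}{14}$ ($j = \left(-13\right) \frac{1}{14} = - \frac{13}{14} \approx -0.92857$)
$t{\left(U \right)} = \frac{169}{196 U^{2}}$ ($t{\left(U \right)} = \left(- \frac{13}{14 U}\right)^{2} = \frac{169}{196 U^{2}}$)
$n{\left(k \right)} = \frac{31 + k}{2 k}$
$t{\left(s{\left(4 \right)} \right)} + n{\left(187 \right)} = \frac{169}{196 \cdot 16} + \frac{31 + 187}{2 \cdot 187} = \frac{169}{196} \cdot \frac{1}{16} + \frac{1}{2} \cdot \frac{1}{187} \cdot 218 = \frac{169}{3136} + \frac{109}{187} = \frac{373427}{586432}$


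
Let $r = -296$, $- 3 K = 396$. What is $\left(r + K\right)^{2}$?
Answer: $183184$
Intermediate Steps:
$K = -132$ ($K = \left(- \frac{1}{3}\right) 396 = -132$)
$\left(r + K\right)^{2} = \left(-296 - 132\right)^{2} = \left(-428\right)^{2} = 183184$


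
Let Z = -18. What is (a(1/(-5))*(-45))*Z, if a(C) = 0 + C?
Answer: -162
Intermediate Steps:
a(C) = C
(a(1/(-5))*(-45))*Z = ((1/(-5))*(-45))*(-18) = ((1*(-⅕))*(-45))*(-18) = -⅕*(-45)*(-18) = 9*(-18) = -162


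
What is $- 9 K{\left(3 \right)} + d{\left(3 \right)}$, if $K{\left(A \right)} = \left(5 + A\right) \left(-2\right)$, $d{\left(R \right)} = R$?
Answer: $147$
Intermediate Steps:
$K{\left(A \right)} = -10 - 2 A$
$- 9 K{\left(3 \right)} + d{\left(3 \right)} = - 9 \left(-10 - 6\right) + 3 = \left(-9\right) \left(-16\right) + 3 = 144 + 3 = 147$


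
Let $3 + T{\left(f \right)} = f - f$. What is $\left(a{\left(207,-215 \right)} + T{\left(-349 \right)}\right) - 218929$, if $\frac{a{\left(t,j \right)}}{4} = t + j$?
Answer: $-218964$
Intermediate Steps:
$T{\left(f \right)} = -3$ ($T{\left(f \right)} = -3 + \left(f - f\right) = -3 + 0 = -3$)
$a{\left(t,j \right)} = 4 j + 4 t$ ($a{\left(t,j \right)} = 4 \left(t + j\right) = 4 \left(j + t\right) = 4 j + 4 t$)
$\left(a{\left(207,-215 \right)} + T{\left(-349 \right)}\right) - 218929 = \left(\left(4 \left(-215\right) + 4 \cdot 207\right) - 3\right) - 218929 = \left(\left(-860 + 828\right) - 3\right) - 218929 = \left(-32 - 3\right) - 218929 = -35 - 218929 = -218964$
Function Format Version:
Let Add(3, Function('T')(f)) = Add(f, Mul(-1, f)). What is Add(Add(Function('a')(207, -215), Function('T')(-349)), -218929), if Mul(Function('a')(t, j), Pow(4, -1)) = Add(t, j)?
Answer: -218964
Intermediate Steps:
Function('T')(f) = -3 (Function('T')(f) = Add(-3, Add(f, Mul(-1, f))) = Add(-3, 0) = -3)
Function('a')(t, j) = Add(Mul(4, j), Mul(4, t)) (Function('a')(t, j) = Mul(4, Add(t, j)) = Mul(4, Add(j, t)) = Add(Mul(4, j), Mul(4, t)))
Add(Add(Function('a')(207, -215), Function('T')(-349)), -218929) = Add(Add(Add(Mul(4, -215), Mul(4, 207)), -3), -218929) = Add(Add(Add(-860, 828), -3), -218929) = Add(Add(-32, -3), -218929) = Add(-35, -218929) = -218964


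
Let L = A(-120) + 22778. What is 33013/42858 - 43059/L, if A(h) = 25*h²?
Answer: 2697806873/4101274881 ≈ 0.65780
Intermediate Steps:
L = 382778 (L = 25*(-120)² + 22778 = 25*14400 + 22778 = 360000 + 22778 = 382778)
33013/42858 - 43059/L = 33013/42858 - 43059/382778 = 2697806873/4101274881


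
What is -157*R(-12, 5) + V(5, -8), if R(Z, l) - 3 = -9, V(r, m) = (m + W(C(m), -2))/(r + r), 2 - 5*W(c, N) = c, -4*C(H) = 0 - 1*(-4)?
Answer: 47063/50 ≈ 941.26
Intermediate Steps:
C(H) = -1 (C(H) = -(0 - 1*(-4))/4 = -(0 + 4)/4 = -1/4*4 = -1)
W(c, N) = 2/5 - c/5
V(r, m) = (3/5 + m)/(2*r) (V(r, m) = (m + (2/5 - 1/5*(-1)))/(r + r) = (m + (2/5 + 1/5))/((2*r)) = (m + 3/5)*(1/(2*r)) = (3/5 + m)*(1/(2*r)) = (3/5 + m)/(2*r))
R(Z, l) = -6 (R(Z, l) = 3 - 9 = -6)
-157*R(-12, 5) + V(5, -8) = -157*(-6) + (1/10)*(3 + 5*(-8))/5 = 942 + (1/10)*(1/5)*(3 - 40) = 942 + (1/10)*(1/5)*(-37) = 942 - 37/50 = 47063/50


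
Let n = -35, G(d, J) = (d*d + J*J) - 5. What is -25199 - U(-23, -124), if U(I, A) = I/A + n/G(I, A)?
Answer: -621033872/24645 ≈ -25199.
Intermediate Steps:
G(d, J) = -5 + J² + d² (G(d, J) = (d² + J²) - 5 = (J² + d²) - 5 = -5 + J² + d²)
U(I, A) = -35/(-5 + A² + I²) + I/A (U(I, A) = I/A - 35/(-5 + A² + I²) = -35/(-5 + A² + I²) + I/A)
-25199 - U(-23, -124) = -25199 - (-35/(-5 + (-124)² + (-23)²) - 23/(-124)) = -25199 - (-35/(-5 + 15376 + 529) - 23*(-1/124)) = -25199 - (-35/15900 + 23/124) = -25199 - (-35*1/15900 + 23/124) = -25199 - (-7/3180 + 23/124) = -25199 - 1*4517/24645 = -25199 - 4517/24645 = -621033872/24645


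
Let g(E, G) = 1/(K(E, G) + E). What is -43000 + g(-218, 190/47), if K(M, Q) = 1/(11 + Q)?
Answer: -6625397707/154079 ≈ -43000.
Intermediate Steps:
g(E, G) = 1/(E + 1/(11 + G)) (g(E, G) = 1/(1/(11 + G) + E) = 1/(E + 1/(11 + G)))
-43000 + g(-218, 190/47) = -43000 + (11 + 190/47)/(1 - 218*(11 + 190/47)) = -43000 + (707/47)/(1 - 218*707/47) = -43000 + (707/47)/(1 - 154126/47) = -43000 + (707/47)/(-154079/47) = -43000 - 47/154079*707/47 = -43000 - 707/154079 = -6625397707/154079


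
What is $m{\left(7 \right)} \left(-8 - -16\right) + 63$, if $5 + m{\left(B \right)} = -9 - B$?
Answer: $-105$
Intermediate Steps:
$m{\left(B \right)} = -14 - B$ ($m{\left(B \right)} = -5 - \left(9 + B\right) = -14 - B$)
$m{\left(7 \right)} \left(-8 - -16\right) + 63 = \left(-14 - 7\right) \left(-8 - -16\right) + 63 = \left(-14 - 7\right) \left(-8 + 16\right) + 63 = \left(-21\right) 8 + 63 = -168 + 63 = -105$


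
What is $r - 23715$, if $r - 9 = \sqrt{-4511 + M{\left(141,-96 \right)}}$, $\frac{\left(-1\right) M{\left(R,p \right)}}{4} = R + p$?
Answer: $-23706 + i \sqrt{4691} \approx -23706.0 + 68.491 i$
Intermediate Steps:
$M{\left(R,p \right)} = - 4 R - 4 p$ ($M{\left(R,p \right)} = - 4 \left(R + p\right) = - 4 R - 4 p$)
$r = 9 + i \sqrt{4691}$ ($r = 9 + \sqrt{-4511 - 180} = 9 + \sqrt{-4691} = 9 + i \sqrt{4691} \approx 9.0 + 68.491 i$)
$r - 23715 = \left(9 + i \sqrt{4691}\right) - 23715 = -23706 + i \sqrt{4691}$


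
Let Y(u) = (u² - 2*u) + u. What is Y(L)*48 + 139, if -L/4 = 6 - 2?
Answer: 13195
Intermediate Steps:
L = -16 (L = -4*(6 - 2) = -4*4 = -16)
Y(u) = u² - u
Y(L)*48 + 139 = -16*(-1 - 16)*48 + 139 = -16*(-17)*48 + 139 = 272*48 + 139 = 13056 + 139 = 13195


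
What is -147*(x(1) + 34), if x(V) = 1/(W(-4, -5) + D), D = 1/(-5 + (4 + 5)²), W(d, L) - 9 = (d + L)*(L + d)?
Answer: -34202490/6841 ≈ -4999.6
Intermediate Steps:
W(d, L) = 9 + (L + d)² (W(d, L) = 9 + (d + L)*(L + d) = 9 + (L + d)*(L + d) = 9 + (L + d)²)
D = 1/76 (D = 1/(-5 + 9²) = 1/(-5 + 81) = 1/76 ≈ 0.013158)
x(V) = 76/6841 (x(V) = 1/((9 + (-5 - 4)²) + 1/76) = 1/((9 + (-9)²) + 1/76) = 1/((9 + 81) + 1/76) = 1/(90 + 1/76) = 1/(6841/76) = 76/6841)
-147*(x(1) + 34) = -147*(76/6841 + 34) = -147*232670/6841 = -34202490/6841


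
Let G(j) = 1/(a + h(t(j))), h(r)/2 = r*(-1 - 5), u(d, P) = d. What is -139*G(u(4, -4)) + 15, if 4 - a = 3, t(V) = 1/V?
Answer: 169/2 ≈ 84.500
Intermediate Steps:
h(r) = -12*r (h(r) = 2*(r*(-1 - 5)) = 2*(r*(-6)) = 2*(-6*r) = -12*r)
a = 1 (a = 4 - 1*3 = 4 - 3 = 1)
G(j) = 1/(1 - 12/j)
-139*G(u(4, -4)) + 15 = -556/(-12 + 4) + 15 = -556/(-8) + 15 = -556*(-1)/8 + 15 = -139*(-1/2) + 15 = 139/2 + 15 = 169/2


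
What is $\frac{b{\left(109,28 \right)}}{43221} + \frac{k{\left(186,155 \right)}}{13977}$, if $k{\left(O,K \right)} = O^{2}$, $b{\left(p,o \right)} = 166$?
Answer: $\frac{166399322}{67122213} \approx 2.479$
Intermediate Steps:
$\frac{b{\left(109,28 \right)}}{43221} + \frac{k{\left(186,155 \right)}}{13977} = \frac{166}{43221} + \frac{186^{2}}{13977} = 166 \cdot \frac{1}{43221} + 34596 \cdot \frac{1}{13977} = \frac{166}{43221} + \frac{3844}{1553} = \frac{166399322}{67122213}$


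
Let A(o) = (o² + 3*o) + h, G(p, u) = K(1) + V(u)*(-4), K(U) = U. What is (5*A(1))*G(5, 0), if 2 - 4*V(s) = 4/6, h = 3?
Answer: -35/3 ≈ -11.667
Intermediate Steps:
V(s) = ⅓ (V(s) = ½ - 1/6 = ½ - ¼*⅔ = ½ - ⅙ = ⅓)
G(p, u) = -⅓ (G(p, u) = 1 + (⅓)*(-4) = 1 - 4/3 = -⅓)
A(o) = 3 + o² + 3*o (A(o) = (o² + 3*o) + 3 = 3 + o² + 3*o)
(5*A(1))*G(5, 0) = (5*(3 + 1² + 3*1))*(-⅓) = (5*(3 + 1 + 3))*(-⅓) = (5*7)*(-⅓) = 35*(-⅓) = -35/3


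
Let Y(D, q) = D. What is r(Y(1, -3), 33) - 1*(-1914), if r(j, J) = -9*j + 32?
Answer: 1937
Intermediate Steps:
r(j, J) = 32 - 9*j
r(Y(1, -3), 33) - 1*(-1914) = (32 - 9*1) - 1*(-1914) = (32 - 9) + 1914 = 23 + 1914 = 1937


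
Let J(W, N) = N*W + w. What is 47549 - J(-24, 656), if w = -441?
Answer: 63734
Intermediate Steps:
J(W, N) = -441 + N*W (J(W, N) = N*W - 441 = -441 + N*W)
47549 - J(-24, 656) = 47549 - (-441 + 656*(-24)) = 47549 - (-441 - 15744) = 47549 - 1*(-16185) = 47549 + 16185 = 63734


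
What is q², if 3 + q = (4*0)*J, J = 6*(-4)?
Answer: 9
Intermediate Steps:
J = -24
q = -3 (q = -3 + (4*0)*(-24) = -3 + 0*(-24) = -3 + 0 = -3)
q² = (-3)² = 9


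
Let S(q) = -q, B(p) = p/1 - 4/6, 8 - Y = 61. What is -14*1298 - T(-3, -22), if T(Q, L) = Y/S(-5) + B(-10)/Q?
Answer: -817423/45 ≈ -18165.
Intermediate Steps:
Y = -53 (Y = 8 - 1*61 = 8 - 61 = -53)
B(p) = -⅔ + p (B(p) = p*1 - 4*⅙ = p - ⅔ = -⅔ + p)
T(Q, L) = -53/5 - 32/(3*Q) (T(Q, L) = -53/((-1*(-5))) + (-⅔ - 10)/Q = -53/5 - 32/(3*Q))
-14*1298 - T(-3, -22) = -14*1298 - (-160 - 159*(-3))/(15*(-3)) = -18172 - (-1)*(-160 + 477)/(15*3) = -18172 - (-1)*317/(15*3) = -18172 - 1*(-317/45) = -18172 + 317/45 = -817423/45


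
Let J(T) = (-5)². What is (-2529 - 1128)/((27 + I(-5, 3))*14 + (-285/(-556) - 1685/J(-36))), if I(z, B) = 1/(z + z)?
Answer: -10166460/861001 ≈ -11.808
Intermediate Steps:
J(T) = 25
I(z, B) = 1/(2*z)
(-2529 - 1128)/((27 + I(-5, 3))*14 + (-285/(-556) - 1685/J(-36))) = (-2529 - 1128)/((27 + (½)/(-5))*14 + (-285/(-556) - 1685/25)) = -3657/((27 + (½)*(-⅕))*14 + (-285*(-1/556) - 1685*1/25)) = -3657/((27 - ⅒)*14 + (285/556 - 337/5)) = -3657/((269/10)*14 - 185947/2780) = -3657/(1883/5 - 185947/2780) = -3657/861001/2780 = -3657*2780/861001 = -10166460/861001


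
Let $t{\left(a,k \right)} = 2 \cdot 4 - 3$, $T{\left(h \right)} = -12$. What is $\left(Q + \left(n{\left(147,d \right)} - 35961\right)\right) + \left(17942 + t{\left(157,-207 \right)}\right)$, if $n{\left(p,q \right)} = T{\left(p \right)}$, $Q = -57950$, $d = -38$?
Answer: $-75976$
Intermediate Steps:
$n{\left(p,q \right)} = -12$
$t{\left(a,k \right)} = 5$ ($t{\left(a,k \right)} = 8 - 3 = 5$)
$\left(Q + \left(n{\left(147,d \right)} - 35961\right)\right) + \left(17942 + t{\left(157,-207 \right)}\right) = \left(-57950 - 35973\right) + \left(17942 + 5\right) = \left(-57950 - 35973\right) + 17947 = -93923 + 17947 = -75976$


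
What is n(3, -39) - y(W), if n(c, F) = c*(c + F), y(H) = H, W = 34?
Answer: -142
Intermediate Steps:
n(c, F) = c*(F + c)
n(3, -39) - y(W) = 3*(-39 + 3) - 1*34 = 3*(-36) - 34 = -108 - 34 = -142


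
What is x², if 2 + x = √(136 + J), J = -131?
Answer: (2 - √5)² ≈ 0.055728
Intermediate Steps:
x = -2 + √5 (x = -2 + √(136 - 131) = -2 + √5 ≈ 0.23607)
x² = (-2 + √5)²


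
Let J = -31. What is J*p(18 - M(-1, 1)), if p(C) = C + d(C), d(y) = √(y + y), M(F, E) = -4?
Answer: -682 - 62*√11 ≈ -887.63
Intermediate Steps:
d(y) = √2*√y (d(y) = √(2*y) = √2*√y)
p(C) = C + √2*√C
J*p(18 - M(-1, 1)) = -31*((18 - 1*(-4)) + √2*√(18 - 1*(-4))) = -31*((18 + 4) + √2*√(18 + 4)) = -31*(22 + √2*√22) = -31*(22 + 2*√11) = -682 - 62*√11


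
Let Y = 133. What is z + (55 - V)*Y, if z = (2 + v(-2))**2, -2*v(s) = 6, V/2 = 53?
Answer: -6782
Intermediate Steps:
V = 106 (V = 2*53 = 106)
v(s) = -3 (v(s) = -1/2*6 = -3)
z = 1 (z = (2 - 3)**2 = (-1)**2 = 1)
z + (55 - V)*Y = 1 + (55 - 1*106)*133 = 1 + (55 - 106)*133 = 1 - 51*133 = 1 - 6783 = -6782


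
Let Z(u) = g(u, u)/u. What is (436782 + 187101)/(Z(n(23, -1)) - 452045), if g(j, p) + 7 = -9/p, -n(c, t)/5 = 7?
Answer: -14985425/10857939 ≈ -1.3801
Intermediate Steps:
n(c, t) = -35 (n(c, t) = -5*7 = -35)
g(j, p) = -7 - 9/p
Z(u) = (-7 - 9/u)/u
(436782 + 187101)/(Z(n(23, -1)) - 452045) = (436782 + 187101)/((-9 - 7*(-35))/(-35)**2 - 452045) = 623883/((-9 + 245)/1225 - 452045) = 623883/((1/1225)*236 - 452045) = 623883/(236/1225 - 452045) = 623883/(-553754889/1225) = 623883*(-1225/553754889) = -14985425/10857939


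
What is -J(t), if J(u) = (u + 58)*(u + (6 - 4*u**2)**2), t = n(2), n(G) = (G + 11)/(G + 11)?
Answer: -295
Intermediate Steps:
n(G) = 1 (n(G) = (11 + G)/(11 + G) = 1)
t = 1
J(u) = (58 + u)*(u + (6 - 4*u**2)**2)
-J(t) = -(2088 - 2783*1**2 - 48*1**3 + 16*1**5 + 94*1 + 928*1**4) = -(2088 - 2783*1 - 48*1 + 16*1 + 94 + 928*1) = -(2088 - 2783 - 48 + 16 + 94 + 928) = -1*295 = -295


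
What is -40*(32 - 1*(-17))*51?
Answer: -99960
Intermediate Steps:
-40*(32 - 1*(-17))*51 = -40*(32 + 17)*51 = -40*49*51 = -1960*51 = -99960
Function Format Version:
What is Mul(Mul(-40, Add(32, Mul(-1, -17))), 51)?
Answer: -99960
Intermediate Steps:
Mul(Mul(-40, Add(32, Mul(-1, -17))), 51) = Mul(Mul(-40, Add(32, 17)), 51) = Mul(Mul(-40, 49), 51) = Mul(-1960, 51) = -99960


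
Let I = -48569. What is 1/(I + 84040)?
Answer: 1/35471 ≈ 2.8192e-5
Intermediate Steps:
1/(I + 84040) = 1/(-48569 + 84040) = 1/35471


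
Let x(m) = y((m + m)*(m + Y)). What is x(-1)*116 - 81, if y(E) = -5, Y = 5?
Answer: -661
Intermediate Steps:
x(m) = -5
x(-1)*116 - 81 = -5*116 - 81 = -580 - 81 = -661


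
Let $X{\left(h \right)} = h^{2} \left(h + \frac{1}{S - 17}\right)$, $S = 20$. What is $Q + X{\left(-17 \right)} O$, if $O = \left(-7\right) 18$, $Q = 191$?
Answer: $607091$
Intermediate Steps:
$O = -126$
$X{\left(h \right)} = h^{2} \left(\frac{1}{3} + h\right)$ ($X{\left(h \right)} = h^{2} \left(h + \frac{1}{20 - 17}\right) = h^{2} \left(h + \frac{1}{3}\right) = h^{2} \left(\frac{1}{3} + h\right)$)
$Q + X{\left(-17 \right)} O = 191 + \left(-17\right)^{2} \left(\frac{1}{3} - 17\right) \left(-126\right) = 191 + 289 \left(- \frac{50}{3}\right) \left(-126\right) = 191 - -606900 = 191 + 606900 = 607091$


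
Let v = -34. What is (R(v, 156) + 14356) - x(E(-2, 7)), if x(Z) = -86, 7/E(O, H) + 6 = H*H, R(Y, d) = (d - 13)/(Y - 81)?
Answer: 1660687/115 ≈ 14441.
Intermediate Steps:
R(Y, d) = (-13 + d)/(-81 + Y)
E(O, H) = 7/(-6 + H**2) (E(O, H) = 7/(-6 + H*H) = 7/(-6 + H**2))
(R(v, 156) + 14356) - x(E(-2, 7)) = ((-13 + 156)/(-81 - 34) + 14356) - 1*(-86) = (143/(-115) + 14356) + 86 = (-1/115*143 + 14356) + 86 = (-143/115 + 14356) + 86 = 1650797/115 + 86 = 1660687/115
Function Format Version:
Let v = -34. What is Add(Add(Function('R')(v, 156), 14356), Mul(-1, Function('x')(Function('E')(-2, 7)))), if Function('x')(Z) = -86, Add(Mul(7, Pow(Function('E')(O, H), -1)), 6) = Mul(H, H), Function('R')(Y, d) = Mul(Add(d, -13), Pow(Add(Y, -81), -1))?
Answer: Rational(1660687, 115) ≈ 14441.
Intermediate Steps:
Function('R')(Y, d) = Mul(Pow(Add(-81, Y), -1), Add(-13, d)) (Function('R')(Y, d) = Mul(Add(-13, d), Pow(Add(-81, Y), -1)) = Mul(Pow(Add(-81, Y), -1), Add(-13, d)))
Function('E')(O, H) = Mul(7, Pow(Add(-6, Pow(H, 2)), -1)) (Function('E')(O, H) = Mul(7, Pow(Add(-6, Mul(H, H)), -1)) = Mul(7, Pow(Add(-6, Pow(H, 2)), -1)))
Add(Add(Function('R')(v, 156), 14356), Mul(-1, Function('x')(Function('E')(-2, 7)))) = Add(Add(Mul(Pow(Add(-81, -34), -1), Add(-13, 156)), 14356), Mul(-1, -86)) = Add(Add(Mul(Pow(-115, -1), 143), 14356), 86) = Add(Add(Mul(Rational(-1, 115), 143), 14356), 86) = Add(Add(Rational(-143, 115), 14356), 86) = Add(Rational(1650797, 115), 86) = Rational(1660687, 115)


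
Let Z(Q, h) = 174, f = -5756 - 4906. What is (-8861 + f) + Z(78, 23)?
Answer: -19349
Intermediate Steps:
f = -10662
(-8861 + f) + Z(78, 23) = (-8861 - 10662) + 174 = -19523 + 174 = -19349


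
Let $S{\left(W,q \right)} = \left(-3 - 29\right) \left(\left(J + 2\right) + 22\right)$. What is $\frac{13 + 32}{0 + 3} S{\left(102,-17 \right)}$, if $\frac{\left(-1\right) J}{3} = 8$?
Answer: $0$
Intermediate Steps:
$J = -24$ ($J = \left(-3\right) 8 = -24$)
$S{\left(W,q \right)} = 0$ ($S{\left(W,q \right)} = \left(-3 - 29\right) \left(\left(-24 + 2\right) + 22\right) = - 32 \left(-22 + 22\right) = \left(-32\right) 0 = 0$)
$\frac{13 + 32}{0 + 3} S{\left(102,-17 \right)} = \frac{13 + 32}{0 + 3} \cdot 0 = \frac{45}{3} \cdot 0 = 45 \cdot \frac{1}{3} \cdot 0 = 15 \cdot 0 = 0$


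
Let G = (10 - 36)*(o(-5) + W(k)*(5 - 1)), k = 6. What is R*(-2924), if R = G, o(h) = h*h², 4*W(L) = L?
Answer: -9046856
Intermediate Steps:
W(L) = L/4
o(h) = h³
G = 3094 (G = (10 - 36)*((-5)³ + ((¼)*6)*(5 - 1)) = -26*(-125 + (3/2)*4) = -26*(-125 + 6) = -26*(-119) = 3094)
R = 3094
R*(-2924) = 3094*(-2924) = -9046856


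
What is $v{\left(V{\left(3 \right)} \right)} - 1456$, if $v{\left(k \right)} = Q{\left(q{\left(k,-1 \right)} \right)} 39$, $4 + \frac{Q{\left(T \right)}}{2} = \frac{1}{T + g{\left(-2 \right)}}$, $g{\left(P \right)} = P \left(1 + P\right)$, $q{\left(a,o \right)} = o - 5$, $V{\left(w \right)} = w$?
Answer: $- \frac{3575}{2} \approx -1787.5$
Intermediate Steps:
$q{\left(a,o \right)} = -5 + o$
$Q{\left(T \right)} = -8 + \frac{2}{2 + T}$ ($Q{\left(T \right)} = -8 + \frac{2}{T - 2 \left(1 - 2\right)} = -8 + \frac{2}{T - -2} = -8 + \frac{2}{T + 2} = -8 + \frac{2}{2 + T}$)
$v{\left(k \right)} = - \frac{663}{2}$ ($v{\left(k \right)} = \frac{2 \left(-7 - 4 \left(-5 - 1\right)\right)}{2 - 6} \cdot 39 = \frac{2 \left(-7 - -24\right)}{2 - 6} \cdot 39 = \frac{2 \left(-7 + 24\right)}{-4} \cdot 39 = 2 \left(- \frac{1}{4}\right) 17 \cdot 39 = \left(- \frac{17}{2}\right) 39 = - \frac{663}{2}$)
$v{\left(V{\left(3 \right)} \right)} - 1456 = - \frac{663}{2} - 1456 = - \frac{3575}{2}$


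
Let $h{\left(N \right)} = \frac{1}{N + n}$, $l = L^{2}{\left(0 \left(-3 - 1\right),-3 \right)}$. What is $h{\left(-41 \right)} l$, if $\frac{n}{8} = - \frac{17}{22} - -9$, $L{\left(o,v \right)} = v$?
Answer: $\frac{33}{91} \approx 0.36264$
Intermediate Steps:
$n = \frac{724}{11}$ ($n = 8 \left(- \frac{17}{22} - -9\right) = 8 \left(\left(-17\right) \frac{1}{22} + 9\right) = 8 \left(- \frac{17}{22} + 9\right) = 8 \cdot \frac{181}{22} = \frac{724}{11} \approx 65.818$)
$l = 9$ ($l = \left(-3\right)^{2} = 9$)
$h{\left(N \right)} = \frac{1}{\frac{724}{11} + N}$ ($h{\left(N \right)} = \frac{1}{N + \frac{724}{11}} = \frac{1}{\frac{724}{11} + N}$)
$h{\left(-41 \right)} l = \frac{11}{724 + 11 \left(-41\right)} 9 = \frac{11}{724 - 451} \cdot 9 = \frac{11}{273} \cdot 9 = \frac{33}{91}$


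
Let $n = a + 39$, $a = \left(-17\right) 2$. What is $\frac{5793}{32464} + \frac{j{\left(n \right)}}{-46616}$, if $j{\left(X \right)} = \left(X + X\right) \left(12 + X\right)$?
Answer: $\frac{33065951}{189167728} \approx 0.1748$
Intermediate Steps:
$a = -34$
$n = 5$ ($n = -34 + 39 = 5$)
$j{\left(X \right)} = 2 X \left(12 + X\right)$
$\frac{5793}{32464} + \frac{j{\left(n \right)}}{-46616} = \frac{5793}{32464} + \frac{2 \cdot 5 \left(12 + 5\right)}{-46616} = 5793 \cdot \frac{1}{32464} + 2 \cdot 5 \cdot 17 \left(- \frac{1}{46616}\right) = \frac{5793}{32464} + 170 \left(- \frac{1}{46616}\right) = \frac{5793}{32464} - \frac{85}{23308} = \frac{33065951}{189167728}$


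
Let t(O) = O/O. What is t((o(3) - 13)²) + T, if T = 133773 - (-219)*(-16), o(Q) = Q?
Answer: 130270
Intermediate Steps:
t(O) = 1
T = 130269 (T = 133773 - 1*3504 = 133773 - 3504 = 130269)
t((o(3) - 13)²) + T = 1 + 130269 = 130270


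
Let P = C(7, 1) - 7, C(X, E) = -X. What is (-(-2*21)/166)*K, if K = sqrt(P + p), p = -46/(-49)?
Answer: 24*I*sqrt(10)/83 ≈ 0.91439*I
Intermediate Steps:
p = 46/49 (p = -46*(-1/49) = 46/49 ≈ 0.93878)
P = -14 (P = -1*7 - 7 = -7 - 7 = -14)
K = 8*I*sqrt(10)/7 (K = sqrt(-14 + 46/49) = sqrt(-640/49) = 8*I*sqrt(10)/7 ≈ 3.614*I)
(-(-2*21)/166)*K = (-(-2*21)/166)*(8*I*sqrt(10)/7) = (-(-42)/166)*(8*I*sqrt(10)/7) = (-1*(-21/83))*(8*I*sqrt(10)/7) = 21*(8*I*sqrt(10)/7)/83 = 24*I*sqrt(10)/83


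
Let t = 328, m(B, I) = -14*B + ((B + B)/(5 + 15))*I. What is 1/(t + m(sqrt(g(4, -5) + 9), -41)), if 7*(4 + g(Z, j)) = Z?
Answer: 229600/74031121 + 1810*sqrt(273)/74031121 ≈ 0.0035054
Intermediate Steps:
g(Z, j) = -4 + Z/7
m(B, I) = -14*B + B*I/10 (m(B, I) = -14*B + ((2*B)/20)*I = -14*B + ((2*B)*(1/20))*I = -14*B + (B/10)*I = -14*B + B*I/10)
1/(t + m(sqrt(g(4, -5) + 9), -41)) = 1/(328 + sqrt((-4 + (1/7)*4) + 9)*(-140 - 41)/10) = 1/(328 + (1/10)*sqrt((-4 + 4/7) + 9)*(-181)) = 1/(328 + (1/10)*sqrt(-24/7 + 9)*(-181)) = 1/(328 + (1/10)*sqrt(39/7)*(-181)) = 1/(328 + (1/10)*(sqrt(273)/7)*(-181)) = 1/(328 - 181*sqrt(273)/70)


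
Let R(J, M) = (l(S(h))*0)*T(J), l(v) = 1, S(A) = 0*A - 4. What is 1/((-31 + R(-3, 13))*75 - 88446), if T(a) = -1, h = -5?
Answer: -1/90771 ≈ -1.1017e-5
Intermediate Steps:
S(A) = -4 (S(A) = 0 - 4 = -4)
R(J, M) = 0 (R(J, M) = (1*0)*(-1) = 0*(-1) = 0)
1/((-31 + R(-3, 13))*75 - 88446) = 1/((-31 + 0)*75 - 88446) = 1/(-31*75 - 88446) = 1/(-2325 - 88446) = 1/(-90771) = -1/90771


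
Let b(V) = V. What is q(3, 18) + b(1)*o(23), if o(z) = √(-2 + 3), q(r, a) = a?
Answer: 19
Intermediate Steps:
o(z) = 1 (o(z) = √1 = 1)
q(3, 18) + b(1)*o(23) = 18 + 1*1 = 18 + 1 = 19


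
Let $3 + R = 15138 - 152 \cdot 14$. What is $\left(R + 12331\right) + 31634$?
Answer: $56972$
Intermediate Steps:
$R = 13007$ ($R = -3 + \left(15138 - 152 \cdot 14\right) = -3 + \left(15138 - 2128\right) = -3 + 13010 = 13007$)
$\left(R + 12331\right) + 31634 = \left(13007 + 12331\right) + 31634 = 25338 + 31634 = 56972$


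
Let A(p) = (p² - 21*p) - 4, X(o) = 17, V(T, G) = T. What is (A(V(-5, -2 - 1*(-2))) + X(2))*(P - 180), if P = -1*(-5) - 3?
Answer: -25454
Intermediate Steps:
P = 2 (P = 5 - 3 = 2)
A(p) = -4 + p² - 21*p
(A(V(-5, -2 - 1*(-2))) + X(2))*(P - 180) = ((-4 + (-5)² - 21*(-5)) + 17)*(2 - 180) = ((-4 + 25 + 105) + 17)*(-178) = (126 + 17)*(-178) = 143*(-178) = -25454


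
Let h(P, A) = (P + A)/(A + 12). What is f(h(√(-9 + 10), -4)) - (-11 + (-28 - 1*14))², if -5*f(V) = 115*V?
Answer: -22403/8 ≈ -2800.4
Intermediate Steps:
h(P, A) = (A + P)/(12 + A)
f(V) = -23*V
f(h(√(-9 + 10), -4)) - (-11 + (-28 - 1*14))² = -23*(-4 + √(-9 + 10))/(12 - 4) - (-11 + (-28 - 1*14))² = -23*(-4 + √1)/8 - (-11 + (-28 - 14))² = -23*(-4 + 1)/8 - (-11 - 42)² = -23*(-3)/8 - 1*(-53)² = -23*(-3/8) - 1*2809 = 69/8 - 2809 = -22403/8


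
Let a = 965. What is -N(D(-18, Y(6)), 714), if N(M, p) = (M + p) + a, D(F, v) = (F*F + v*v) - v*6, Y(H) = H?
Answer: -2003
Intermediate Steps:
D(F, v) = F² + v² - 6*v (D(F, v) = (F² + v²) - 6*v = F² + v² - 6*v)
N(M, p) = 965 + M + p (N(M, p) = (M + p) + 965 = 965 + M + p)
-N(D(-18, Y(6)), 714) = -(965 + ((-18)² + 6² - 6*6) + 714) = -(965 + (324 + 36 - 36) + 714) = -(965 + 324 + 714) = -1*2003 = -2003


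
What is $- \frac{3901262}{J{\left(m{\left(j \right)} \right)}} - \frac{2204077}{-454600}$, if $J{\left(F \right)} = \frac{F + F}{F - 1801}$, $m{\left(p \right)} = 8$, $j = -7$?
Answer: $\frac{49686095448263}{113650} \approx 4.3719 \cdot 10^{8}$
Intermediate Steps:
$J{\left(F \right)} = \frac{2 F}{-1801 + F}$
$- \frac{3901262}{J{\left(m{\left(j \right)} \right)}} - \frac{2204077}{-454600} = - \frac{3901262}{2 \cdot 8 \frac{1}{-1801 + 8}} - \frac{2204077}{-454600} = - \frac{3901262}{2 \cdot 8 \frac{1}{-1793}} - - \frac{2204077}{454600} = - \frac{3901262}{2 \cdot 8 \left(- \frac{1}{1793}\right)} + \frac{2204077}{454600} = - \frac{3901262}{- \frac{16}{1793}} + \frac{2204077}{454600} = \left(-3901262\right) \left(- \frac{1793}{16}\right) + \frac{2204077}{454600} = \frac{3497481383}{8} + \frac{2204077}{454600} = \frac{49686095448263}{113650}$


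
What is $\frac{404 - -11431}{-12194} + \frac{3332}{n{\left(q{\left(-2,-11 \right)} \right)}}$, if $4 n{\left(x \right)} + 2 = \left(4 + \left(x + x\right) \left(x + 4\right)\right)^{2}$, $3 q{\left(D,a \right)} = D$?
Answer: $- \frac{6582990051}{890162} \approx -7395.3$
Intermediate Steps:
$q{\left(D,a \right)} = \frac{D}{3}$
$n{\left(x \right)} = - \frac{1}{2} + \frac{\left(4 + 2 x \left(4 + x\right)\right)^{2}}{4}$ ($n{\left(x \right)} = - \frac{1}{2} + \frac{\left(4 + \left(x + x\right) \left(x + 4\right)\right)^{2}}{4} = - \frac{1}{2} + \frac{\left(4 + 2 x \left(4 + x\right)\right)^{2}}{4}$)
$\frac{404 - -11431}{-12194} + \frac{3332}{n{\left(q{\left(-2,-11 \right)} \right)}} = \frac{404 - -11431}{-12194} + \frac{3332}{- \frac{1}{2} + \left(2 + \left(\frac{1}{3} \left(-2\right)\right)^{2} + 4 \cdot \frac{1}{3} \left(-2\right)\right)^{2}} = \left(404 + 11431\right) \left(- \frac{1}{12194}\right) + \frac{3332}{- \frac{1}{2} + \left(2 + \left(- \frac{2}{3}\right)^{2} + 4 \left(- \frac{2}{3}\right)\right)^{2}} = 11835 \left(- \frac{1}{12194}\right) + \frac{3332}{- \frac{1}{2} + \left(2 + \frac{4}{9} - \frac{8}{3}\right)^{2}} = - \frac{11835}{12194} + \frac{3332}{- \frac{1}{2} + \left(- \frac{2}{9}\right)^{2}} = - \frac{11835}{12194} + \frac{3332}{- \frac{1}{2} + \frac{4}{81}} = - \frac{11835}{12194} + \frac{3332}{- \frac{73}{162}} = - \frac{11835}{12194} + 3332 \left(- \frac{162}{73}\right) = - \frac{11835}{12194} - \frac{539784}{73} = - \frac{6582990051}{890162}$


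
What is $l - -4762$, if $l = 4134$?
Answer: $8896$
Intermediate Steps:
$l - -4762 = 4134 - -4762 = 4134 + 4762 = 8896$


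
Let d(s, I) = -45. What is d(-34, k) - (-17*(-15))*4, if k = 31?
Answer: -1065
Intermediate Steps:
d(-34, k) - (-17*(-15))*4 = -45 - (-17*(-15))*4 = -45 - 255*4 = -45 - 1*1020 = -45 - 1020 = -1065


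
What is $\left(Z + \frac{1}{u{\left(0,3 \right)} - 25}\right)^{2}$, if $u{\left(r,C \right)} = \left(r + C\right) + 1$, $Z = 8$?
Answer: $\frac{27889}{441} \approx 63.24$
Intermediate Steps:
$u{\left(r,C \right)} = 1 + C + r$ ($u{\left(r,C \right)} = \left(C + r\right) + 1 = 1 + C + r$)
$\left(Z + \frac{1}{u{\left(0,3 \right)} - 25}\right)^{2} = \left(8 + \frac{1}{\left(1 + 3 + 0\right) - 25}\right)^{2} = \left(8 + \frac{1}{4 - 25}\right)^{2} = \left(8 + \frac{1}{-21}\right)^{2} = \left(8 - \frac{1}{21}\right)^{2} = \left(\frac{167}{21}\right)^{2} = \frac{27889}{441}$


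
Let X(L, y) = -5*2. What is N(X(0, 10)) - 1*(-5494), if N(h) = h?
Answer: 5484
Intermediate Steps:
X(L, y) = -10
N(X(0, 10)) - 1*(-5494) = -10 - 1*(-5494) = -10 + 5494 = 5484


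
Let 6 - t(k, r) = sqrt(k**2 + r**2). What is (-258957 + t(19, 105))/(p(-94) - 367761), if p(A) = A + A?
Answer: 258951/367949 + sqrt(11386)/367949 ≈ 0.70406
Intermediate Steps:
p(A) = 2*A
t(k, r) = 6 - sqrt(k**2 + r**2)
(-258957 + t(19, 105))/(p(-94) - 367761) = (-258957 + (6 - sqrt(19**2 + 105**2)))/(2*(-94) - 367761) = (-258957 + (6 - sqrt(361 + 11025)))/(-188 - 367761) = (-258957 + (6 - sqrt(11386)))/(-367949) = (-258951 - sqrt(11386))*(-1/367949) = 258951/367949 + sqrt(11386)/367949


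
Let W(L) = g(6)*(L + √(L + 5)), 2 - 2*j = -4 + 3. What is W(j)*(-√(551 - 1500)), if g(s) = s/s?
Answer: I*√949*(-3 - √26)/2 ≈ -124.75*I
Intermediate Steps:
g(s) = 1
j = 3/2 (j = 1 - (-4 + 3)/2 = 1 - ½*(-1) = 1 + ½ = 3/2 ≈ 1.5000)
W(L) = L + √(5 + L) (W(L) = 1*(L + √(L + 5)) = 1*(L + √(5 + L)) = L + √(5 + L))
W(j)*(-√(551 - 1500)) = (3/2 + √(5 + 3/2))*(-√(551 - 1500)) = (3/2 + √(13/2))*(-√(-949)) = (3/2 + √26/2)*(-I*√949) = -I*√949*(3/2 + √26/2)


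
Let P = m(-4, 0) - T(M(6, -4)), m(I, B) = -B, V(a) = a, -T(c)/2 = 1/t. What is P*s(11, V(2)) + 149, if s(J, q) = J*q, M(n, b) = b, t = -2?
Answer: 127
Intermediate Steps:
T(c) = 1 (T(c) = -2/(-2) = -2*(-1/2) = 1)
P = -1 (P = -1*0 - 1*1 = 0 - 1 = -1)
P*s(11, V(2)) + 149 = -11*2 + 149 = -1*22 + 149 = -22 + 149 = 127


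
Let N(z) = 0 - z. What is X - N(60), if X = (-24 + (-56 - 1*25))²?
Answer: 11085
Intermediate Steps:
X = 11025 (X = (-24 + (-56 - 25))² = (-24 - 81)² = (-105)² = 11025)
N(z) = -z
X - N(60) = 11025 - (-1)*60 = 11025 - 1*(-60) = 11025 + 60 = 11085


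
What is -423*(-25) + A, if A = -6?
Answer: 10569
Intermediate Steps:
-423*(-25) + A = -423*(-25) - 6 = 10575 - 6 = 10569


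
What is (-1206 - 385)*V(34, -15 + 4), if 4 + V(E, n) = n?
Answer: 23865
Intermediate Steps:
V(E, n) = -4 + n
(-1206 - 385)*V(34, -15 + 4) = (-1206 - 385)*(-4 + (-15 + 4)) = -1591*(-4 - 11) = -1591*(-15) = 23865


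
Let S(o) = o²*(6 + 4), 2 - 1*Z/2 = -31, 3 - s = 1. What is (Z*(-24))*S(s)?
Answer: -63360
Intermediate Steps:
s = 2 (s = 3 - 1*1 = 3 - 1 = 2)
Z = 66 (Z = 4 - 2*(-31) = 4 + 62 = 66)
S(o) = 10*o² (S(o) = o²*10 = 10*o²)
(Z*(-24))*S(s) = (66*(-24))*(10*2²) = -15840*4 = -1584*40 = -63360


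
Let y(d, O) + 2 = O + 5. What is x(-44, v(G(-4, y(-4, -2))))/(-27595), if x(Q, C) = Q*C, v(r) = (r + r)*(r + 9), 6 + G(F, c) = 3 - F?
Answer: 176/5519 ≈ 0.031890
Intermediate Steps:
y(d, O) = 3 + O (y(d, O) = -2 + (O + 5) = -2 + (5 + O) = 3 + O)
G(F, c) = -3 - F (G(F, c) = -6 + (3 - F) = -3 - F)
v(r) = 2*r*(9 + r) (v(r) = (2*r)*(9 + r) = 2*r*(9 + r))
x(Q, C) = C*Q
x(-44, v(G(-4, y(-4, -2))))/(-27595) = ((2*(-3 - 1*(-4))*(9 + (-3 - 1*(-4))))*(-44))/(-27595) = ((2*(-3 + 4)*(9 + (-3 + 4)))*(-44))*(-1/27595) = ((2*1*(9 + 1))*(-44))*(-1/27595) = ((2*1*10)*(-44))*(-1/27595) = (20*(-44))*(-1/27595) = -880*(-1/27595) = 176/5519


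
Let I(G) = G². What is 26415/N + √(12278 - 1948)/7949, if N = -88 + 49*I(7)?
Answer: 2935/257 + √10330/7949 ≈ 11.433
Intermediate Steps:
N = 2313 (N = -88 + 49*7² = -88 + 49*49 = -88 + 2401 = 2313)
26415/N + √(12278 - 1948)/7949 = 26415/2313 + √(12278 - 1948)/7949 = 26415*(1/2313) + √10330*(1/7949) = 2935/257 + √10330/7949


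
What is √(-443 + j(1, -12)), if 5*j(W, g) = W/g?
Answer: I*√398715/30 ≈ 21.048*I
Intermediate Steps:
j(W, g) = W/(5*g) (j(W, g) = (W/g)/5 = W/(5*g))
√(-443 + j(1, -12)) = √(-443 + (⅕)*1/(-12)) = √(-443 + (⅕)*1*(-1/12)) = √(-443 - 1/60) = √(-26581/60) = I*√398715/30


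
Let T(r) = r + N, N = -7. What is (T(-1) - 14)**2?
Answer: 484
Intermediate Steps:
T(r) = -7 + r (T(r) = r - 7 = -7 + r)
(T(-1) - 14)**2 = ((-7 - 1) - 14)**2 = (-8 - 14)**2 = (-22)**2 = 484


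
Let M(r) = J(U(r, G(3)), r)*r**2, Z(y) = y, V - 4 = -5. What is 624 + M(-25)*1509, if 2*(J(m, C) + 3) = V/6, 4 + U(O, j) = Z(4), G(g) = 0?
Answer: -11629379/4 ≈ -2.9073e+6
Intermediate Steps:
V = -1 (V = 4 - 5 = -1)
U(O, j) = 0 (U(O, j) = -4 + 4 = 0)
J(m, C) = -37/12 (J(m, C) = -3 + (-1/6)/2 = -3 + (-1*1/6)/2 = -3 + (1/2)*(-1/6) = -3 - 1/12 = -37/12)
M(r) = -37*r**2/12
624 + M(-25)*1509 = 624 - 37/12*(-25)**2*1509 = 624 - 37/12*625*1509 = 624 - 23125/12*1509 = 624 - 11631875/4 = -11629379/4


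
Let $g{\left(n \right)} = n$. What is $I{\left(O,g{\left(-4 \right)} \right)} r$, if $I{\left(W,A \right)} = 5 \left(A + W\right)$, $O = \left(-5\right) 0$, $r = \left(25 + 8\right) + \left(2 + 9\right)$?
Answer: $-880$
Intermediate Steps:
$r = 44$ ($r = 33 + 11 = 44$)
$O = 0$
$I{\left(W,A \right)} = 5 A + 5 W$
$I{\left(O,g{\left(-4 \right)} \right)} r = \left(5 \left(-4\right) + 5 \cdot 0\right) 44 = \left(-20 + 0\right) 44 = \left(-20\right) 44 = -880$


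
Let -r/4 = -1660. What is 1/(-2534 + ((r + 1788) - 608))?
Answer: 1/5286 ≈ 0.00018918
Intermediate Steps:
r = 6640 (r = -4*(-1660) = 6640)
1/(-2534 + ((r + 1788) - 608)) = 1/(-2534 + ((6640 + 1788) - 608)) = 1/(-2534 + (8428 - 608)) = 1/(-2534 + 7820) = 1/5286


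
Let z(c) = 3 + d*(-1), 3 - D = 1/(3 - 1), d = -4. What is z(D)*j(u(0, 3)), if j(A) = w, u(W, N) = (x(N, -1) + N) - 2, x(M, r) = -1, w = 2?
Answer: 14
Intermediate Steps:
D = 5/2 (D = 3 - 1/(3 - 1) = 3 - 1/2 = 3 - 1*½ = 3 - ½ = 5/2 ≈ 2.5000)
u(W, N) = -3 + N (u(W, N) = (-1 + N) - 2 = -3 + N)
z(c) = 7 (z(c) = 3 - 4*(-1) = 3 + 4 = 7)
j(A) = 2
z(D)*j(u(0, 3)) = 7*2 = 14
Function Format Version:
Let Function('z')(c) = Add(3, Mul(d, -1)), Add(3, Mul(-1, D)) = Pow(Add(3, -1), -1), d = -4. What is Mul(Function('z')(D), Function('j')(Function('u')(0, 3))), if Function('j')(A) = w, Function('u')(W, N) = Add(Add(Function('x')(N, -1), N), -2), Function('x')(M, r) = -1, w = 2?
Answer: 14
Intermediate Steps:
D = Rational(5, 2) (D = Add(3, Mul(-1, Pow(Add(3, -1), -1))) = Add(3, Mul(-1, Pow(2, -1))) = Add(3, Mul(-1, Rational(1, 2))) = Add(3, Rational(-1, 2)) = Rational(5, 2) ≈ 2.5000)
Function('u')(W, N) = Add(-3, N) (Function('u')(W, N) = Add(Add(-1, N), -2) = Add(-3, N))
Function('z')(c) = 7 (Function('z')(c) = Add(3, Mul(-4, -1)) = Add(3, 4) = 7)
Function('j')(A) = 2
Mul(Function('z')(D), Function('j')(Function('u')(0, 3))) = Mul(7, 2) = 14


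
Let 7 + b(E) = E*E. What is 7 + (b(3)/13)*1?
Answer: 93/13 ≈ 7.1538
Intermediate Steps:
b(E) = -7 + E² (b(E) = -7 + E*E = -7 + E²)
7 + (b(3)/13)*1 = 7 + ((-7 + 3²)/13)*1 = 7 + ((-7 + 9)*(1/13))*1 = 7 + (2*(1/13))*1 = 7 + (2/13)*1 = 7 + 2/13 = 93/13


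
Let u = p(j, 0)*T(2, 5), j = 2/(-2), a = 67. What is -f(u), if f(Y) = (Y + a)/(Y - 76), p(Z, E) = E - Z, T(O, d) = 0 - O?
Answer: ⅚ ≈ 0.83333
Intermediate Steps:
T(O, d) = -O
j = -1 (j = 2*(-½) = -1)
u = -2 (u = (0 - 1*(-1))*(-1*2) = (0 + 1)*(-2) = 1*(-2) = -2)
f(Y) = (67 + Y)/(-76 + Y) (f(Y) = (Y + 67)/(Y - 76) = (67 + Y)/(-76 + Y))
-f(u) = -(67 - 2)/(-76 - 2) = -65/(-78) = -(-1)*65/78 = -1*(-⅚) = ⅚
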